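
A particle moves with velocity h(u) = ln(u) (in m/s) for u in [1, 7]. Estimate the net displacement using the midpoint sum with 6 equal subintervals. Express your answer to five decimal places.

Δu = (7 − 1)/6 = 1.
Midpoints: 1.5, 2.5, 3.5, 4.5, 5.5, 6.5.
h(1.5) ≈ 0.40547, h(2.5) ≈ 0.91629, h(3.5) ≈ 1.25276, h(4.5) ≈ 1.50408, h(5.5) ≈ 1.70475, h(6.5) ≈ 1.87180.
Sum = Δu · [h(1.5) + h(2.5) + h(3.5) + ...].
Sum ≈ 7.65515.

7.65515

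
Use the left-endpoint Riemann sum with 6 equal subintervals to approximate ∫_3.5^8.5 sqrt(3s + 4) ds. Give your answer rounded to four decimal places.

22.6527

Δs = (8.5 − 3.5)/6 = 5/6.
Left endpoints: 3.5, 13/3, 31/6, 6, 41/6, 23/3.
f(3.5) ≈ 3.8079, f(13/3) ≈ 4.1231, f(31/6) ≈ 4.4159, f(6) ≈ 4.6904, f(41/6) ≈ 4.9497, f(23/3) ≈ 5.1962.
Sum = Δs · [f(3.5) + f(13/3) + f(31/6) + ...].
Sum ≈ 22.6527.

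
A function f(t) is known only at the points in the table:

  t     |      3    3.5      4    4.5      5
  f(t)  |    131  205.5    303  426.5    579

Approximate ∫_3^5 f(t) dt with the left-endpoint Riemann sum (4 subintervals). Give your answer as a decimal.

Δt = 0.5.
Sum = 0.5·[131 + 205.5 + 303 + 426.5] = 533.

533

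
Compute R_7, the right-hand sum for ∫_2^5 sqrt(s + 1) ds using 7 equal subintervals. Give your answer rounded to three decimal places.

Δs = (5 − 2)/7 = 3/7.
Right endpoints: 17/7, 20/7, 23/7, 26/7, 29/7, 32/7, 5.
f(17/7) ≈ 1.852, f(20/7) ≈ 1.964, f(23/7) ≈ 2.070, f(26/7) ≈ 2.171, f(29/7) ≈ 2.268, f(32/7) ≈ 2.360, f(5) ≈ 2.449.
Sum = Δs · [f(17/7) + f(20/7) + f(23/7) + ...].
Sum ≈ 6.486.

6.486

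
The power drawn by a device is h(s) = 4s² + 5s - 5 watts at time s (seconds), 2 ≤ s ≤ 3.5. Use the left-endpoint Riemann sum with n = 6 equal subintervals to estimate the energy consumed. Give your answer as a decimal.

Δs = (3.5 − 2)/6 = 0.25.
Left endpoints: 2, 2.25, 2.5, 2.75, 3, 3.25.
h(2) = 21, h(2.25) = 26.5, h(2.5) = 32.5, h(2.75) = 39, h(3) = 46, h(3.25) = 53.5.
Sum = Δs · [h(2) + h(2.25) + h(2.5) + ...].
Sum = 54.625.

54.625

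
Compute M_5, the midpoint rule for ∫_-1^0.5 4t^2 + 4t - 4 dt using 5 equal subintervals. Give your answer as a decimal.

-6.045

Δt = (0.5 − (-1))/5 = 0.3.
Midpoints: -0.85, -0.55, -0.25, 0.05, 0.35.
f(-0.85) = -4.51, f(-0.55) = -4.99, f(-0.25) = -4.75, f(0.05) = -3.79, f(0.35) = -2.11.
Sum = Δt · [f(-0.85) + f(-0.55) + f(-0.25) + f(0.05) + f(0.35)].
Sum = -6.045.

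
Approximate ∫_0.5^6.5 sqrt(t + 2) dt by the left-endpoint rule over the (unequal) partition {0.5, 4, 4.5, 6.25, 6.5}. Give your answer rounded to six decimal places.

Subinterval widths: 3.5, 0.5, 1.75, 0.25.
Left endpoints: 0.5, 4, 4.5, 6.25.
f(0.5) ≈ 1.581139, f(4) ≈ 2.449490, f(4.5) ≈ 2.549510, f(6.25) ≈ 2.872281.
Sum = Σ Δt_i · f(t_i).
Sum ≈ 11.938443.

11.938443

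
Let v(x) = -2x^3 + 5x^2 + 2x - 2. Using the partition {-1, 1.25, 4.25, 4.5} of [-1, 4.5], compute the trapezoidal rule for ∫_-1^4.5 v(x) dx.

Subinterval widths: 2.25, 3, 0.25.
v(-1) = 3, v(1.25) = 4.40625, v(4.25) = -56.71875, v(4.5) = -74.
On each subinterval the trapezoid contributes (Δx_i/2)·[v(x_{i-1}) + v(x_i)].
Sum = -86.4765625.

-86.4765625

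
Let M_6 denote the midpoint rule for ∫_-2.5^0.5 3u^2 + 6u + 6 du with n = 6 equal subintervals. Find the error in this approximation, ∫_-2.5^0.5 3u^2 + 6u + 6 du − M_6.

Exact integral: ∫_-2.5^0.5 f(u) du = 15.75.
M_6 = 15.5625.
Error = 15.75 − 15.5625 = 0.1875.

0.1875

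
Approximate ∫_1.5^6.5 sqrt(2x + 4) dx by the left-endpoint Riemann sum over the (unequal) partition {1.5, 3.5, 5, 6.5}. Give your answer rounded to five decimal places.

Subinterval widths: 2, 1.5, 1.5.
Left endpoints: 1.5, 3.5, 5.
f(1.5) ≈ 2.64575, f(3.5) ≈ 3.31662, f(5) ≈ 3.74166.
Sum = Σ Δx_i · f(x_i).
Sum ≈ 15.87893.

15.87893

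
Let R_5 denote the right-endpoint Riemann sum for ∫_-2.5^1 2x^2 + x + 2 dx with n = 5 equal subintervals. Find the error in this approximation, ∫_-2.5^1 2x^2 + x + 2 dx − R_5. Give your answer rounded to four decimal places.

Exact integral: ∫_-2.5^1 f(x) dx ≈ 15.458333.
R_5 = 13.58.
Error ≈ 15.458333 − 13.58 ≈ 1.8783.

1.8783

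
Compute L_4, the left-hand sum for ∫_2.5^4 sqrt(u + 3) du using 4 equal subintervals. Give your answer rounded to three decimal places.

3.691

Δu = (4 − 2.5)/4 = 0.375.
Left endpoints: 2.5, 2.875, 3.25, 3.625.
f(2.5) ≈ 2.345, f(2.875) ≈ 2.424, f(3.25) ≈ 2.500, f(3.625) ≈ 2.574.
Sum = Δu · [f(2.5) + f(2.875) + f(3.25) + f(3.625)].
Sum ≈ 3.691.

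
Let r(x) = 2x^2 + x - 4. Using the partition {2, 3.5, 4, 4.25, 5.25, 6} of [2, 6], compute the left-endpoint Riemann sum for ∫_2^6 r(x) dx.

107.65625

Subinterval widths: 1.5, 0.5, 0.25, 1, 0.75.
Left endpoints: 2, 3.5, 4, 4.25, 5.25.
r(2) = 6, r(3.5) = 24, r(4) = 32, r(4.25) = 36.375, r(5.25) = 56.375.
Sum = Σ Δx_i · r(x_i).
Sum = 107.65625.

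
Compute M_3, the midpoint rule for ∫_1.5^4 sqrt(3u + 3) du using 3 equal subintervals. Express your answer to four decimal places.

8.3502

Δu = (4 − 1.5)/3 = 5/6.
Midpoints: 23/12, 2.75, 43/12.
f(23/12) ≈ 2.9580, f(2.75) ≈ 3.3541, f(43/12) ≈ 3.7081.
Sum = Δu · [f(23/12) + f(2.75) + f(43/12)].
Sum ≈ 8.3502.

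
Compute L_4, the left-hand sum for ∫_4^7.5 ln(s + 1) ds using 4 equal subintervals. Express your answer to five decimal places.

Δs = (7.5 − 4)/4 = 0.875.
Left endpoints: 4, 4.875, 5.75, 6.625.
f(4) ≈ 1.60944, f(4.875) ≈ 1.77071, f(5.75) ≈ 1.90954, f(6.625) ≈ 2.03143.
Sum = Δs · [f(4) + f(4.875) + f(5.75) + f(6.625)].
Sum ≈ 6.40598.

6.40598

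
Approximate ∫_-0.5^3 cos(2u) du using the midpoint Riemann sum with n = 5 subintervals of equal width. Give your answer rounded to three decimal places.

0.305

Δu = (3 − (-0.5))/5 = 0.7.
Midpoints: -0.15, 0.55, 1.25, 1.95, 2.65.
f(-0.15) ≈ 0.955, f(0.55) ≈ 0.454, f(1.25) ≈ -0.801, f(1.95) ≈ -0.726, f(2.65) ≈ 0.554.
Sum = Δu · [f(-0.15) + f(0.55) + f(1.25) + f(1.95) + f(2.65)].
Sum ≈ 0.305.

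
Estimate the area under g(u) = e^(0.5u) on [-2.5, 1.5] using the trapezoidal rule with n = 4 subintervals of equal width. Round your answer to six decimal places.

Δu = (1.5 − (-2.5))/4 = 1.
g(-2.5) ≈ 0.286505, g(-1.5) ≈ 0.472367, g(-0.5) ≈ 0.778801, g(0.5) ≈ 1.284025, g(1.5) ≈ 2.117000.
T_4 = (Δu/2)·[g(u_0) + 2g(u_1) + 2g(u_2) + 2g(u_3) + g(u_4)].
Sum ≈ 3.736945.

3.736945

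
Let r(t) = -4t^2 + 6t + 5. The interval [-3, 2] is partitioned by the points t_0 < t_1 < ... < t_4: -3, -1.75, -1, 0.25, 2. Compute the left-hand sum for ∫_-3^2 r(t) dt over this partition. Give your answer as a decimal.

Subinterval widths: 1.25, 0.75, 1.25, 1.75.
Left endpoints: -3, -1.75, -1, 0.25.
r(-3) = -49, r(-1.75) = -17.75, r(-1) = -5, r(0.25) = 6.25.
Sum = Σ Δt_i · r(t_i).
Sum = -69.875.

-69.875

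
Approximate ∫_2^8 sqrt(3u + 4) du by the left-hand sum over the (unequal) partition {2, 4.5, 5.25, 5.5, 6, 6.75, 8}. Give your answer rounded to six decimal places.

24.091388

Subinterval widths: 2.5, 0.75, 0.25, 0.5, 0.75, 1.25.
Left endpoints: 2, 4.5, 5.25, 5.5, 6, 6.75.
f(2) ≈ 3.162278, f(4.5) ≈ 4.183300, f(5.25) ≈ 4.444097, f(5.5) ≈ 4.527693, f(6) ≈ 4.690416, f(6.75) ≈ 4.924429.
Sum = Σ Δu_i · f(u_i).
Sum ≈ 24.091388.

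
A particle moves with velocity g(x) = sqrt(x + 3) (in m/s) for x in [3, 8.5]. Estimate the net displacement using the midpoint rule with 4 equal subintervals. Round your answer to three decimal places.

Δx = (8.5 − 3)/4 = 1.375.
Midpoints: 3.6875, 5.0625, 6.4375, 7.8125.
g(3.6875) ≈ 2.586, g(5.0625) ≈ 2.839, g(6.4375) ≈ 3.072, g(7.8125) ≈ 3.288.
Sum = Δx · [g(3.6875) + g(5.0625) + g(6.4375) + g(7.8125)].
Sum ≈ 16.205.

16.205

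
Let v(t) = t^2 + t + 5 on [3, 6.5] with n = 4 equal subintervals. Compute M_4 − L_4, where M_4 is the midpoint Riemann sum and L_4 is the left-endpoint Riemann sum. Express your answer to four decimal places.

M_4 ≈ 116.443359.
L_4 = 101.03515625.
M_4 − L_4 ≈ 15.4082.

15.4082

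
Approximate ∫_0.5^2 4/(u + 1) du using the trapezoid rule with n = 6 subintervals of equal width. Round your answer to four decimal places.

Δu = (2 − 0.5)/6 = 0.25.
f(0.5) = 8/3, f(0.75) = 16/7, f(1) = 2, f(1.25) = 16/9, f(1.5) = 1.6, f(1.75) = 16/11, f(2) = 4/3.
T_6 = (Δu/2)·[f(u_0) + 2f(u_1) + ... + 2f(u_{5}) + f(u_6)].
Sum ≈ 2.7795.

2.7795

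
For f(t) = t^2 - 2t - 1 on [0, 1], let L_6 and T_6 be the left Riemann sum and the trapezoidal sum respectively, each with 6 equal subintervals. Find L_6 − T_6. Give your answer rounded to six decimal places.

0.083333

L_6 ≈ -1.57870370.
T_6 ≈ -1.66203704.
L_6 − T_6 ≈ 0.083333.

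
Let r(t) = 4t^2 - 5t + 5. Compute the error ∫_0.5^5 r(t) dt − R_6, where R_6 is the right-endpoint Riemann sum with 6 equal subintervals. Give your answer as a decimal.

Exact integral: ∫_0.5^5 r(t) dt = 127.125.
R_6 = 157.5.
Error = 127.125 − 157.5 = -30.375.

-30.375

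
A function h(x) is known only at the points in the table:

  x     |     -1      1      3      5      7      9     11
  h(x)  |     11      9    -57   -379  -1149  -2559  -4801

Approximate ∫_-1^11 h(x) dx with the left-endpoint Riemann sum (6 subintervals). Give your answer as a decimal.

Δx = 2.
Sum = 2·[11 + 9 + (-57) + (-379) + (-1149) + (-2559)] = -8248.

-8248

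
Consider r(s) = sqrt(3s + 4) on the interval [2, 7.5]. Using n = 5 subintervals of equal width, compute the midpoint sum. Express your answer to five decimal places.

23.29680

Δs = (7.5 − 2)/5 = 1.1.
Midpoints: 2.55, 3.65, 4.75, 5.85, 6.95.
r(2.55) ≈ 3.41321, r(3.65) ≈ 3.86652, r(4.75) ≈ 4.27200, r(5.85) ≈ 4.64220, r(6.95) ≈ 4.98498.
Sum = Δs · [r(2.55) + r(3.65) + r(4.75) + r(5.85) + r(6.95)].
Sum ≈ 23.29680.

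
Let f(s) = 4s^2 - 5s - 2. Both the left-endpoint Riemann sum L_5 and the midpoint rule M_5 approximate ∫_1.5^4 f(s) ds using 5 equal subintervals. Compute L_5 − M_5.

L_5 = 31.25.
M_5 = 41.25.
L_5 − M_5 = -10.

-10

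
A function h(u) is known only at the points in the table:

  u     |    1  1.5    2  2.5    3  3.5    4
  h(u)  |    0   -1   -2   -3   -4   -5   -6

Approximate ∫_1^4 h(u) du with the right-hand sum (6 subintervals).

Δu = 0.5.
Sum = 0.5·[(-1) + (-2) + (-3) + (-4) + (-5) + (-6)] = -10.5.

-10.5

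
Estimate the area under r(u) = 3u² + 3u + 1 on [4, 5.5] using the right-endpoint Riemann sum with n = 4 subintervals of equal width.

134.21484375

Δu = (5.5 − 4)/4 = 0.375.
Right endpoints: 4.375, 4.75, 5.125, 5.5.
r(4.375) = 71.546875, r(4.75) = 82.9375, r(5.125) = 95.171875, r(5.5) = 108.25.
Sum = Δu · [r(4.375) + r(4.75) + r(5.125) + r(5.5)].
Sum = 134.21484375.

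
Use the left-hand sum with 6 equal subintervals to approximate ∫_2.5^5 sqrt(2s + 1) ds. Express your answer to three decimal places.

7.080

Δs = (5 − 2.5)/6 = 5/12.
Left endpoints: 2.5, 35/12, 10/3, 3.75, 25/6, 55/12.
f(2.5) ≈ 2.449, f(35/12) ≈ 2.614, f(10/3) ≈ 2.769, f(3.75) ≈ 2.915, f(25/6) ≈ 3.055, f(55/12) ≈ 3.189.
Sum = Δs · [f(2.5) + f(35/12) + f(10/3) + ...].
Sum ≈ 7.080.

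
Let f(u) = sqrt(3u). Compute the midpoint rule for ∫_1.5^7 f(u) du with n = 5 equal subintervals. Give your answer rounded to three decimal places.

19.283

Δu = (7 − 1.5)/5 = 1.1.
Midpoints: 2.05, 3.15, 4.25, 5.35, 6.45.
f(2.05) ≈ 2.480, f(3.15) ≈ 3.074, f(4.25) ≈ 3.571, f(5.35) ≈ 4.006, f(6.45) ≈ 4.399.
Sum = Δu · [f(2.05) + f(3.15) + f(4.25) + f(5.35) + f(6.45)].
Sum ≈ 19.283.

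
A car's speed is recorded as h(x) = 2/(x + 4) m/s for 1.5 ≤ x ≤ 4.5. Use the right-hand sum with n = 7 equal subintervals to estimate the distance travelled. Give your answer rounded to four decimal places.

Δx = (4.5 − 1.5)/7 = 3/7.
Right endpoints: 27/14, 33/14, 39/14, 45/14, 51/14, 57/14, 4.5.
h(27/14) = 28/83, h(33/14) = 28/89, h(39/14) = 28/95, h(45/14) = 28/101, h(51/14) = 28/107, h(57/14) = 28/113, h(4.5) = 4/17.
Sum = Δx · [h(27/14) + h(33/14) + h(39/14) + ...].
Sum ≈ 0.8437.

0.8437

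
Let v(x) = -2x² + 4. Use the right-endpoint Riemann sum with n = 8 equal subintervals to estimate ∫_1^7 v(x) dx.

Δx = (7 − 1)/8 = 0.75.
Right endpoints: 1.75, 2.5, 3.25, 4, 4.75, 5.5, 6.25, 7.
v(1.75) = -2.125, v(2.5) = -8.5, v(3.25) = -17.125, v(4) = -28, v(4.75) = -41.125, v(5.5) = -56.5, v(6.25) = -74.125, v(7) = -94.
Sum = Δx · [v(1.75) + v(2.5) + v(3.25) + ...].
Sum = -241.125.

-241.125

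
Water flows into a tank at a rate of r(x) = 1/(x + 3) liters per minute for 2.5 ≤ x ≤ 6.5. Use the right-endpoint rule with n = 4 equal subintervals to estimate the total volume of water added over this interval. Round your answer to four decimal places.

Δx = (6.5 − 2.5)/4 = 1.
Right endpoints: 3.5, 4.5, 5.5, 6.5.
r(3.5) = 2/13, r(4.5) = 2/15, r(5.5) = 2/17, r(6.5) = 2/19.
Sum = Δx · [r(3.5) + r(4.5) + r(5.5) + r(6.5)].
Sum ≈ 0.5101.

0.5101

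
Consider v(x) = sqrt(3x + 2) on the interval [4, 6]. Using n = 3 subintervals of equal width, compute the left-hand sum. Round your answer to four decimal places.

Δx = (6 − 4)/3 = 2/3.
Left endpoints: 4, 14/3, 16/3.
v(4) ≈ 3.7417, v(14/3) ≈ 4.0000, v(16/3) ≈ 4.2426.
Sum = Δx · [v(4) + v(14/3) + v(16/3)].
Sum ≈ 7.9895.

7.9895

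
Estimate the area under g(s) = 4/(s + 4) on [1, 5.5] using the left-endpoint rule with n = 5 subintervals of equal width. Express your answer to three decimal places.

Δs = (5.5 − 1)/5 = 0.9.
Left endpoints: 1, 1.9, 2.8, 3.7, 4.6.
g(1) = 0.8, g(1.9) = 40/59, g(2.8) = 10/17, g(3.7) = 40/77, g(4.6) = 20/43.
Sum = Δs · [g(1) + g(1.9) + g(2.8) + g(3.7) + g(4.6)].
Sum ≈ 2.746.

2.746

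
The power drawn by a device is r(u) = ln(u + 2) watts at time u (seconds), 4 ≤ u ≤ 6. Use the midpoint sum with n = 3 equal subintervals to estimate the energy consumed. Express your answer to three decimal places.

3.886

Δu = (6 − 4)/3 = 2/3.
Midpoints: 13/3, 5, 17/3.
r(13/3) ≈ 1.846, r(5) ≈ 1.946, r(17/3) ≈ 2.037.
Sum = Δu · [r(13/3) + r(5) + r(17/3)].
Sum ≈ 3.886.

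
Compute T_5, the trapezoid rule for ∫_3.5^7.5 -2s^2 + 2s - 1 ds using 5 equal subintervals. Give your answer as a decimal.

-213.52

Δs = (7.5 − 3.5)/5 = 0.8.
f(3.5) = -18.5, f(4.3) = -29.38, f(5.1) = -42.82, f(5.9) = -58.82, f(6.7) = -77.38, f(7.5) = -98.5.
T_5 = (Δs/2)·[f(s_0) + 2f(s_1) + ... + 2f(s_{4}) + f(s_5)].
Sum = -213.52.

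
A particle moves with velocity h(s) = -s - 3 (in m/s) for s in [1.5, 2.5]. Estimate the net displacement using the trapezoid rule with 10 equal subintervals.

-5

Δs = (2.5 − 1.5)/10 = 0.1.
h(1.5) = -4.5, h(1.6) = -4.6, h(1.7) = -4.7, h(1.8) = -4.8, h(1.9) = -4.9, h(2) = -5, h(2.1) = -5.1, h(2.2) = -5.2, h(2.3) = -5.3, h(2.4) = -5.4, h(2.5) = -5.5.
T_10 = (Δs/2)·[h(s_0) + 2h(s_1) + ... + 2h(s_{9}) + h(s_10)].
Sum = -5.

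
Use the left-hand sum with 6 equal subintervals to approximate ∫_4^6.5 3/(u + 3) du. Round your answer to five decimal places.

0.94005

Δu = (6.5 − 4)/6 = 5/12.
Left endpoints: 4, 53/12, 29/6, 5.25, 17/3, 73/12.
f(4) = 3/7, f(53/12) = 36/89, f(29/6) = 18/47, f(5.25) = 4/11, f(17/3) = 9/26, f(73/12) = 36/109.
Sum = Δu · [f(4) + f(53/12) + f(29/6) + ...].
Sum ≈ 0.94005.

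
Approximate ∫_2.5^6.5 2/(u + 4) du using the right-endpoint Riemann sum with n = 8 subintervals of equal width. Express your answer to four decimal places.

Δu = (6.5 − 2.5)/8 = 0.5.
Right endpoints: 3, 3.5, 4, 4.5, 5, 5.5, 6, 6.5.
f(3) = 2/7, f(3.5) = 4/15, f(4) = 0.25, f(4.5) = 4/17, f(5) = 2/9, f(5.5) = 4/19, f(6) = 0.2, f(6.5) = 4/21.
Sum = Δu · [f(3) + f(3.5) + f(4) + ...].
Sum ≈ 0.9304.

0.9304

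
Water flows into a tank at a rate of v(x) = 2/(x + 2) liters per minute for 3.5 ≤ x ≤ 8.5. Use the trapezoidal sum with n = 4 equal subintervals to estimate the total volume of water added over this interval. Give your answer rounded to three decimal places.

Δx = (8.5 − 3.5)/4 = 1.25.
v(3.5) = 4/11, v(4.75) = 8/27, v(6) = 0.25, v(7.25) = 8/37, v(8.5) = 4/21.
T_4 = (Δx/2)·[v(x_0) + 2v(x_1) + 2v(x_2) + 2v(x_3) + v(x_4)].
Sum ≈ 1.299.

1.299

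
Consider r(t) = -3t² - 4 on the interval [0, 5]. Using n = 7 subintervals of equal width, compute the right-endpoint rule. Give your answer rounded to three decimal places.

Δt = (5 − 0)/7 = 5/7.
Right endpoints: 5/7, 10/7, 15/7, 20/7, 25/7, 30/7, 5.
r(5/7) = -271/49, r(10/7) = -496/49, r(15/7) = -871/49, r(20/7) = -1396/49, r(25/7) = -2071/49, r(30/7) = -2896/49, r(5) = -79.
Sum = Δt · [r(5/7) + r(10/7) + r(15/7) + ...].
Sum ≈ -173.061.

-173.061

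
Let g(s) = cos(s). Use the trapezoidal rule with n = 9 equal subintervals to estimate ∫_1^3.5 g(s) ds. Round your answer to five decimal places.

Δs = (3.5 − 1)/9 = 5/18.
g(1) ≈ 0.54030, g(23/18) ≈ 0.28884, g(14/9) ≈ 0.01524, g(11/6) ≈ -0.25953, g(19/9) ≈ -0.51441, g(43/18) ≈ -0.72984, g(8/3) ≈ -0.88933, g(53/18) ≈ -0.98063, g(29/9) ≈ -0.99675, g(3.5) ≈ -0.93646.
T_9 = (Δs/2)·[g(s_0) + 2g(s_1) + ... + 2g(s_{8}) + g(s_9)].
Sum ≈ -1.18458.

-1.18458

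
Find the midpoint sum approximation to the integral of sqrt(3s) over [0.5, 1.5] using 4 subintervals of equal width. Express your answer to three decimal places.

1.714

Δs = (1.5 − 0.5)/4 = 0.25.
Midpoints: 0.625, 0.875, 1.125, 1.375.
f(0.625) ≈ 1.369, f(0.875) ≈ 1.620, f(1.125) ≈ 1.837, f(1.375) ≈ 2.031.
Sum = Δs · [f(0.625) + f(0.875) + f(1.125) + f(1.375)].
Sum ≈ 1.714.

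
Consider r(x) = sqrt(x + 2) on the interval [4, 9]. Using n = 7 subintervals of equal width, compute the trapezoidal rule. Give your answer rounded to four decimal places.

Δx = (9 − 4)/7 = 5/7.
r(4) ≈ 2.4495, r(33/7) ≈ 2.5912, r(38/7) ≈ 2.7255, r(43/7) ≈ 2.8536, r(48/7) ≈ 2.9761, r(53/7) ≈ 3.0938, r(58/7) ≈ 3.2071, r(9) ≈ 3.3166.
T_7 = (Δx/2)·[r(x_0) + 2r(x_1) + ... + 2r(x_{6}) + r(x_7)].
Sum ≈ 14.5217.

14.5217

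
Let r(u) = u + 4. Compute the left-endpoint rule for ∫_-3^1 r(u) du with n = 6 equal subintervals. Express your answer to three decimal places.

10.667

Δu = (1 − (-3))/6 = 2/3.
Left endpoints: -3, -7/3, -5/3, -1, -1/3, 1/3.
r(-3) = 1, r(-7/3) = 5/3, r(-5/3) = 7/3, r(-1) = 3, r(-1/3) = 11/3, r(1/3) = 13/3.
Sum = Δu · [r(-3) + r(-7/3) + r(-5/3) + ...].
Sum ≈ 10.667.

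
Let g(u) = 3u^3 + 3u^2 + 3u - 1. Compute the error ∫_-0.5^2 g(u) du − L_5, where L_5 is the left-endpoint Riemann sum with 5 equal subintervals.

9.765625

Exact integral: ∫_-0.5^2 g(u) du = 23.203125.
L_5 = 13.4375.
Error = 23.203125 − 13.4375 = 9.765625.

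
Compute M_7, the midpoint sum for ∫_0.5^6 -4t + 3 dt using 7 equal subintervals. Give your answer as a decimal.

Δt = (6 − 0.5)/7 = 11/14.
Midpoints: 25/28, 47/28, 69/28, 3.25, 113/28, 135/28, 157/28.
f(25/28) = -4/7, f(47/28) = -26/7, f(69/28) = -48/7, f(3.25) = -10, f(113/28) = -92/7, f(135/28) = -114/7, f(157/28) = -136/7.
Sum = Δt · [f(25/28) + f(47/28) + f(69/28) + ...].
Sum = -55.

-55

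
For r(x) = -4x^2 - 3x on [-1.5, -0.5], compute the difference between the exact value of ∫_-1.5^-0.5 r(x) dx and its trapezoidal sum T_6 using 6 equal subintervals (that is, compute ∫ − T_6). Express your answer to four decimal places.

Exact integral: ∫_-1.5^-0.5 r(x) dx ≈ -1.333333.
T_6 ≈ -1.351852.
Error ≈ -1.333333 − (-1.351852) ≈ 0.0185.

0.0185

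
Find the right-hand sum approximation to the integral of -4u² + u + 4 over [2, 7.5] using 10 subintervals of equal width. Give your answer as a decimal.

Δu = (7.5 − 2)/10 = 0.55.
Right endpoints: 2.55, 3.1, 3.65, 4.2, 4.75, 5.3, 5.85, 6.4, 6.95, 7.5.
f(2.55) = -19.46, f(3.1) = -31.34, f(3.65) = -45.64, f(4.2) = -62.36, f(4.75) = -81.5, f(5.3) = -103.06, f(5.85) = -127.04, f(6.4) = -153.44, f(6.95) = -182.26, f(7.5) = -213.5.
Sum = Δu · [f(2.55) + f(3.1) + f(3.65) + ...].
Sum = -560.78.

-560.78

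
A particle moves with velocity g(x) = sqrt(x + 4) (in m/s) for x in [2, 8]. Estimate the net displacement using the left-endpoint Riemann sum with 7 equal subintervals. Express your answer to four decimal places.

17.4764

Δx = (8 − 2)/7 = 6/7.
Left endpoints: 2, 20/7, 26/7, 32/7, 38/7, 44/7, 50/7.
g(2) ≈ 2.4495, g(20/7) ≈ 2.6186, g(26/7) ≈ 2.7775, g(32/7) ≈ 2.9277, g(38/7) ≈ 3.0706, g(44/7) ≈ 3.2071, g(50/7) ≈ 3.3381.
Sum = Δx · [g(2) + g(20/7) + g(26/7) + ...].
Sum ≈ 17.4764.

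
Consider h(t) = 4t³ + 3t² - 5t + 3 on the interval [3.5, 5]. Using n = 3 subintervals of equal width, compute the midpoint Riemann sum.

528

Δt = (5 − 3.5)/3 = 0.5.
Midpoints: 3.75, 4.25, 4.75.
h(3.75) = 237.375, h(4.25) = 343, h(4.75) = 475.625.
Sum = Δt · [h(3.75) + h(4.25) + h(4.75)].
Sum = 528.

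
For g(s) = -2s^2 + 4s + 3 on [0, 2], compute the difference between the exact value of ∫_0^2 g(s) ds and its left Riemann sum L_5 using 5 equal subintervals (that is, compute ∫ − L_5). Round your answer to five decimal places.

Exact integral: ∫_0^2 g(s) ds ≈ 8.6666667.
L_5 = 8.56.
Error ≈ 8.6666667 − 8.56 ≈ 0.10667.

0.10667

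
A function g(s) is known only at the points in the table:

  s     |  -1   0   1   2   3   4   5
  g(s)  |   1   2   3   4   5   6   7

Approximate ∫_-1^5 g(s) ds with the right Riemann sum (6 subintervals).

Δs = 1.
Sum = 1·[2 + 3 + 4 + 5 + 6 + 7] = 27.

27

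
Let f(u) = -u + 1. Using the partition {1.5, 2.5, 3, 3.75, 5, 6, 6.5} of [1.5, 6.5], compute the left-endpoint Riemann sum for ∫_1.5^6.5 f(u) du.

-12.6875

Subinterval widths: 1, 0.5, 0.75, 1.25, 1, 0.5.
Left endpoints: 1.5, 2.5, 3, 3.75, 5, 6.
f(1.5) = -0.5, f(2.5) = -1.5, f(3) = -2, f(3.75) = -2.75, f(5) = -4, f(6) = -5.
Sum = Σ Δu_i · f(u_i).
Sum = -12.6875.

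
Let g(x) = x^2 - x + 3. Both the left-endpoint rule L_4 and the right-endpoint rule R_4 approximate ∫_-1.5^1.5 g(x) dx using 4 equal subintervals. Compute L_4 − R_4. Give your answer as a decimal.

2.25

L_4 = 12.65625.
R_4 = 10.40625.
L_4 − R_4 = 2.25.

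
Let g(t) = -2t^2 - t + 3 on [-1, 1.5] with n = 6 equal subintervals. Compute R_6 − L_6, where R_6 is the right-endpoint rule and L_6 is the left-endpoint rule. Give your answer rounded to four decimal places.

R_6 ≈ 2.771991.
L_6 ≈ 4.855324.
R_6 − L_6 ≈ -2.0833.

-2.0833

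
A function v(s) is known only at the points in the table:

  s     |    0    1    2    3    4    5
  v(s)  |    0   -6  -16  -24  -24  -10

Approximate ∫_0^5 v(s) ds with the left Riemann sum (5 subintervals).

Δs = 1.
Sum = 1·[0 + (-6) + (-16) + (-24) + (-24)] = -70.

-70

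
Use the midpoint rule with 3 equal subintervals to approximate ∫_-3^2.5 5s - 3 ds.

-23.375

Δs = (2.5 − (-3))/3 = 11/6.
Midpoints: -25/12, -0.25, 19/12.
f(-25/12) = -161/12, f(-0.25) = -4.25, f(19/12) = 59/12.
Sum = Δs · [f(-25/12) + f(-0.25) + f(19/12)].
Sum = -23.375.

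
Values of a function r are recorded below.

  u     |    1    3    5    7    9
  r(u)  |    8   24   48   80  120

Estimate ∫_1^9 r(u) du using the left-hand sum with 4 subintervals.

320

Δu = 2.
Sum = 2·[8 + 24 + 48 + 80] = 320.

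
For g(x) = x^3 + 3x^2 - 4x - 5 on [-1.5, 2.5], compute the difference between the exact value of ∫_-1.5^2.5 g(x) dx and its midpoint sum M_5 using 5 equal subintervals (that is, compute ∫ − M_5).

Exact integral: ∫_-1.5^2.5 g(x) dx = -0.5.
M_5 = -1.46.
Error = -0.5 − (-1.46) = 0.96.

0.96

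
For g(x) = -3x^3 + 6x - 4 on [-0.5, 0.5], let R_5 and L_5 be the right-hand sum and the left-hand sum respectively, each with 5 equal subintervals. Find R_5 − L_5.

R_5 = -3.475.
L_5 = -4.525.
R_5 − L_5 = 1.05.

1.05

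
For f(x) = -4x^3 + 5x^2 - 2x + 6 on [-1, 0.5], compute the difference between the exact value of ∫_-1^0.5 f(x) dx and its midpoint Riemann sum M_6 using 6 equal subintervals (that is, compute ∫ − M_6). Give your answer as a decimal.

Exact integral: ∫_-1^0.5 f(x) dx = 12.5625.
M_6 = 12.5.
Error = 12.5625 − 12.5 = 0.0625.

0.0625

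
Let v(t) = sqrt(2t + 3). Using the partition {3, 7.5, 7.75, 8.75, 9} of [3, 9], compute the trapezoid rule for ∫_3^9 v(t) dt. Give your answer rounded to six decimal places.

22.917128

Subinterval widths: 4.5, 0.25, 1, 0.25.
v(3) ≈ 3.000000, v(7.5) ≈ 4.242641, v(7.75) ≈ 4.301163, v(8.75) ≈ 4.527693, v(9) ≈ 4.582576.
On each subinterval the trapezoid contributes (Δt_i/2)·[v(t_{i-1}) + v(t_i)].
Sum ≈ 22.917128.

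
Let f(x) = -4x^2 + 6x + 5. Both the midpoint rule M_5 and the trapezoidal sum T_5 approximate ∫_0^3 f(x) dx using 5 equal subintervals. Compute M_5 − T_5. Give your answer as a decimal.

1.08

M_5 = 6.36.
T_5 = 5.28.
M_5 − T_5 = 1.08.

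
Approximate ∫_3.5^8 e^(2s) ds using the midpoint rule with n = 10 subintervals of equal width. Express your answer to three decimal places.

4296040.443

Δs = (8 − 3.5)/10 = 0.45.
Midpoints: 3.725, 4.175, 4.625, 5.075, 5.525, 5.975, 6.425, 6.875, 7.325, 7.775.
f(3.725) ≈ 1719.863, f(4.175) ≈ 4230.181, f(4.625) ≈ 10404.566, f(5.075) ≈ 25591.102, f(5.525) ≈ 62943.955, f(5.975) ≈ 154817.147, f(6.425) ≈ 380788.735, f(6.875) ≈ 936589.158, f(7.325) ≈ 2303637.607, f(7.775) ≈ 5666034.226.
Sum = Δs · [f(3.725) + f(4.175) + f(4.625) + ...].
Sum ≈ 4296040.443.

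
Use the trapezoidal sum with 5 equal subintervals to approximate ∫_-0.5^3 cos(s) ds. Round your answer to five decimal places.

0.59500

Δs = (3 − (-0.5))/5 = 0.7.
f(-0.5) ≈ 0.87758, f(0.2) ≈ 0.98007, f(0.9) ≈ 0.62161, f(1.6) ≈ -0.02920, f(2.3) ≈ -0.66628, f(3) ≈ -0.98999.
T_5 = (Δs/2)·[f(s_0) + 2f(s_1) + ... + 2f(s_{4}) + f(s_5)].
Sum ≈ 0.59500.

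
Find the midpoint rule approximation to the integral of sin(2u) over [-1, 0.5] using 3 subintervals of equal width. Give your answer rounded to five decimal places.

Δu = (0.5 − (-1))/3 = 0.5.
Midpoints: -0.75, -0.25, 0.25.
f(-0.75) ≈ -0.99749, f(-0.25) ≈ -0.47943, f(0.25) ≈ 0.47943.
Sum = Δu · [f(-0.75) + f(-0.25) + f(0.25)].
Sum ≈ -0.49875.

-0.49875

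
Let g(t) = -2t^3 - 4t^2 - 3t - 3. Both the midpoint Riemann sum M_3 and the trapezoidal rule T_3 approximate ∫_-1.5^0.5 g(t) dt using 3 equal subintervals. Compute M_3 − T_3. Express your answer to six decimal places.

0.222222

M_3 ≈ -5.09259259.
T_3 ≈ -5.31481481.
M_3 − T_3 ≈ 0.222222.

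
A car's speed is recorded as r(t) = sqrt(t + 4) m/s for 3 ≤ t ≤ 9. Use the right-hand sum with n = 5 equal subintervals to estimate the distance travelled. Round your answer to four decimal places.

19.4711

Δt = (9 − 3)/5 = 1.2.
Right endpoints: 4.2, 5.4, 6.6, 7.8, 9.
r(4.2) ≈ 2.8636, r(5.4) ≈ 3.0659, r(6.6) ≈ 3.2558, r(7.8) ≈ 3.4351, r(9) ≈ 3.6056.
Sum = Δt · [r(4.2) + r(5.4) + r(6.6) + r(7.8) + r(9)].
Sum ≈ 19.4711.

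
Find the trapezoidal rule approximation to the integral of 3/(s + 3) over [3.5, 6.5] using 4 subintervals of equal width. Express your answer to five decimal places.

1.14024

Δs = (6.5 − 3.5)/4 = 0.75.
f(3.5) = 6/13, f(4.25) = 12/29, f(5) = 0.375, f(5.75) = 12/35, f(6.5) = 6/19.
T_4 = (Δs/2)·[f(s_0) + 2f(s_1) + 2f(s_2) + 2f(s_3) + f(s_4)].
Sum ≈ 1.14024.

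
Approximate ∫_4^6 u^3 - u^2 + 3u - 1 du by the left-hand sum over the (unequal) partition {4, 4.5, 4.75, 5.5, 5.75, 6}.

Subinterval widths: 0.5, 0.25, 0.75, 0.25, 0.25.
Left endpoints: 4, 4.5, 4.75, 5.5, 5.75.
f(4) = 59, f(4.5) = 83.375, f(4.75) = 97.859375, f(5.5) = 151.625, f(5.75) = 173.296875.
Sum = Σ Δu_i · f(u_i).
Sum = 204.96875.

204.96875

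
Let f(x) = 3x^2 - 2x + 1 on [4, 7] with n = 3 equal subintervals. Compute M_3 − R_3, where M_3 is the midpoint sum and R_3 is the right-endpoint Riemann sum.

-48.75

M_3 = 248.25.
R_3 = 297.
M_3 − R_3 = -48.75.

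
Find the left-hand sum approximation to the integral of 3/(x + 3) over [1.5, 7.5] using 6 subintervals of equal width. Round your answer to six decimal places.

Δx = (7.5 − 1.5)/6 = 1.
Left endpoints: 1.5, 2.5, 3.5, 4.5, 5.5, 6.5.
f(1.5) = 2/3, f(2.5) = 6/11, f(3.5) = 6/13, f(4.5) = 0.4, f(5.5) = 6/17, f(6.5) = 6/19.
Sum = Δx · [f(1.5) + f(2.5) + f(3.5) + ...].
Sum ≈ 2.742390.

2.742390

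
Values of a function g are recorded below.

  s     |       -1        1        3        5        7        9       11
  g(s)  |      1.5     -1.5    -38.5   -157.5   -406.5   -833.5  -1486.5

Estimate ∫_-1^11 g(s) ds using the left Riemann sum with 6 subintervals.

Δs = 2.
Sum = 2·[1.5 + (-1.5) + (-38.5) + (-157.5) + (-406.5) + (-833.5)] = -2872.

-2872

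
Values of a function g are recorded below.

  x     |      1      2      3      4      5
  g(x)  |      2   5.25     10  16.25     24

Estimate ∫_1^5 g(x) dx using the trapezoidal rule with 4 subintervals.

Δx = 1.
T_4 = (1/2)·[2 + 2·5.25 + 2·10 + 2·16.25 + 24] = 44.5.

44.5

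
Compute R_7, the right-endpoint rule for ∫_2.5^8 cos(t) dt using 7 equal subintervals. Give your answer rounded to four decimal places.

0.6281

Δt = (8 − 2.5)/7 = 11/14.
Right endpoints: 23/7, 57/14, 34/7, 79/14, 45/7, 101/14, 8.
f(23/7) ≈ -0.9896, f(57/14) ≈ -0.5980, f(34/7) ≈ 0.1442, f(79/14) ≈ 0.8019, f(45/7) ≈ 0.9895, f(101/14) ≈ 0.5970, f(8) ≈ -0.1455.
Sum = Δt · [f(23/7) + f(57/14) + f(34/7) + ...].
Sum ≈ 0.6281.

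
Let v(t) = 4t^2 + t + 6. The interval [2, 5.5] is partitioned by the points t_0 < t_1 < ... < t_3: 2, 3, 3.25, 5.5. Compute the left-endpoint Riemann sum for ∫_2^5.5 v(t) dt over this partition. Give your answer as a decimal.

151.125

Subinterval widths: 1, 0.25, 2.25.
Left endpoints: 2, 3, 3.25.
v(2) = 24, v(3) = 45, v(3.25) = 51.5.
Sum = Σ Δt_i · v(t_i).
Sum = 151.125.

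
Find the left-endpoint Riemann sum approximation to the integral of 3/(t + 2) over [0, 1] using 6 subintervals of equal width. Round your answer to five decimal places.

1.25903

Δt = (1 − 0)/6 = 1/6.
Left endpoints: 0, 1/6, 1/3, 0.5, 2/3, 5/6.
f(0) = 1.5, f(1/6) = 18/13, f(1/3) = 9/7, f(0.5) = 1.2, f(2/3) = 1.125, f(5/6) = 18/17.
Sum = Δt · [f(0) + f(1/6) + f(1/3) + ...].
Sum ≈ 1.25903.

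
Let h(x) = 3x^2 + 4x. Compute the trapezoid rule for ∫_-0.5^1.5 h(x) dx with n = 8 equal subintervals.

7.5625

Δx = (1.5 − (-0.5))/8 = 0.25.
h(-0.5) = -1.25, h(-0.25) = -0.8125, h(0) = 0, h(0.25) = 1.1875, h(0.5) = 2.75, h(0.75) = 4.6875, h(1) = 7, h(1.25) = 9.6875, h(1.5) = 12.75.
T_8 = (Δx/2)·[h(x_0) + 2h(x_1) + ... + 2h(x_{7}) + h(x_8)].
Sum = 7.5625.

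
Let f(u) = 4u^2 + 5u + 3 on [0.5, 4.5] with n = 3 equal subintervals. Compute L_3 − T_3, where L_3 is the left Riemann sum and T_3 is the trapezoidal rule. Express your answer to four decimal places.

-66.6667

L_3 ≈ 121.407407.
T_3 ≈ 188.074074.
L_3 − T_3 ≈ -66.6667.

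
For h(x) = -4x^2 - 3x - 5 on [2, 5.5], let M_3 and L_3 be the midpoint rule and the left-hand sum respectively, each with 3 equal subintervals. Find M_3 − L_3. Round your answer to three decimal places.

M_3 ≈ -266.45370.
L_3 ≈ -203.84259.
M_3 − L_3 ≈ -62.611.

-62.611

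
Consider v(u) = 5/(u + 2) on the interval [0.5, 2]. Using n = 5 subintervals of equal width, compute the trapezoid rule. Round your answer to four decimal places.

2.3537

Δu = (2 − 0.5)/5 = 0.3.
v(0.5) = 2, v(0.8) = 25/14, v(1.1) = 50/31, v(1.4) = 25/17, v(1.7) = 50/37, v(2) = 1.25.
T_5 = (Δu/2)·[v(u_0) + 2v(u_1) + ... + 2v(u_{4}) + v(u_5)].
Sum ≈ 2.3537.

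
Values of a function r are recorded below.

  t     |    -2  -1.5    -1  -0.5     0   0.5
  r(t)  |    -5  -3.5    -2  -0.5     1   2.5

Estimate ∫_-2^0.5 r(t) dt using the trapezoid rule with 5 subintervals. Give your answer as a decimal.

Δt = 0.5.
T_5 = (0.5/2)·[(-5) + 2·(-3.5) + 2·(-2) + 2·(-0.5) + 2·1 + 2.5] = -3.125.

-3.125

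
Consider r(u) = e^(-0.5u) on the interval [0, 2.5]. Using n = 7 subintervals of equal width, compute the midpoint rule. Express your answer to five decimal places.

Δu = (2.5 − 0)/7 = 5/14.
Midpoints: 5/28, 15/28, 25/28, 1.25, 45/28, 55/28, 65/28.
r(5/28) ≈ 0.91458, r(15/28) ≈ 0.76502, r(25/28) ≈ 0.63991, r(1.25) ≈ 0.53526, r(45/28) ≈ 0.44773, r(55/28) ≈ 0.37451, r(65/28) ≈ 0.31326.
Sum = Δu · [r(5/28) + r(15/28) + r(25/28) + ...].
Sum ≈ 1.42510.

1.42510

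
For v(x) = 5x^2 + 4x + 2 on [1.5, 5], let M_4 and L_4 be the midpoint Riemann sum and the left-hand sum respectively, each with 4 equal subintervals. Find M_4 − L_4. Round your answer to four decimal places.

M_4 ≈ 254.091797.
L_4 = 201.55078125.
M_4 − L_4 ≈ 52.5410.

52.5410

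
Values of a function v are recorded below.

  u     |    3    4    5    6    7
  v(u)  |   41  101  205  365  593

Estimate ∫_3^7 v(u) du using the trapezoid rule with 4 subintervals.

988

Δu = 1.
T_4 = (1/2)·[41 + 2·101 + 2·205 + 2·365 + 593] = 988.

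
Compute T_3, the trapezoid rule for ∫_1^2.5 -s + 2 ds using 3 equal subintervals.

0.375

Δs = (2.5 − 1)/3 = 0.5.
f(1) = 1, f(1.5) = 0.5, f(2) = 0, f(2.5) = -0.5.
T_3 = (Δs/2)·[f(s_0) + 2f(s_1) + 2f(s_2) + f(s_3)].
Sum = 0.375.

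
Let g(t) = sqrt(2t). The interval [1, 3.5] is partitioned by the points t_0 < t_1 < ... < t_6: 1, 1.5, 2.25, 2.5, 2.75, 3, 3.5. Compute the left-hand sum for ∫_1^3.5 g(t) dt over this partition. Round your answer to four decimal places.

4.9065

Subinterval widths: 0.5, 0.75, 0.25, 0.25, 0.25, 0.5.
Left endpoints: 1, 1.5, 2.25, 2.5, 2.75, 3.
g(1) ≈ 1.4142, g(1.5) ≈ 1.7321, g(2.25) ≈ 2.1213, g(2.5) ≈ 2.2361, g(2.75) ≈ 2.3452, g(3) ≈ 2.4495.
Sum = Σ Δt_i · g(t_i).
Sum ≈ 4.9065.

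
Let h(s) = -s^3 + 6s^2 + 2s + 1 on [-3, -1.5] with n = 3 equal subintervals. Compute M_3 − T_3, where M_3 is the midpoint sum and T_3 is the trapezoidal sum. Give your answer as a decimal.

-1.1953125

M_3 = 60.5859375.
T_3 = 61.78125.
M_3 − T_3 = -1.1953125.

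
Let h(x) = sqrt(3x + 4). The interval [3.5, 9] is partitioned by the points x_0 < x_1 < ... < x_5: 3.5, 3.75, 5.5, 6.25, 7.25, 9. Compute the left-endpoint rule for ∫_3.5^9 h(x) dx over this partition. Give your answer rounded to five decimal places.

Subinterval widths: 0.25, 1.75, 0.75, 1, 1.75.
Left endpoints: 3.5, 3.75, 5.5, 6.25, 7.25.
h(3.5) ≈ 3.80789, h(3.75) ≈ 3.90512, h(5.5) ≈ 4.52769, h(6.25) ≈ 4.76970, h(7.25) ≈ 5.07445.
Sum = Σ Δx_i · h(x_i).
Sum ≈ 24.83169.

24.83169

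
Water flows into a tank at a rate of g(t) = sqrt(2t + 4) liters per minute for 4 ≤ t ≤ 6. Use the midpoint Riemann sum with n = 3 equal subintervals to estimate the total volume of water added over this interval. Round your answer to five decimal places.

7.47764

Δt = (6 − 4)/3 = 2/3.
Midpoints: 13/3, 5, 17/3.
g(13/3) ≈ 3.55903, g(5) ≈ 3.74166, g(17/3) ≈ 3.91578.
Sum = Δt · [g(13/3) + g(5) + g(17/3)].
Sum ≈ 7.47764.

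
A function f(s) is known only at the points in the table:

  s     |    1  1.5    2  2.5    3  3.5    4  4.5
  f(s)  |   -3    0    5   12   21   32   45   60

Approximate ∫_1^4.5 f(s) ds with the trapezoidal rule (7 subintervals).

Δs = 0.5.
T_7 = (0.5/2)·[(-3) + 2·0 + 2·5 + 2·12 + 2·21 + 2·32 + 2·45 + 60] = 71.75.

71.75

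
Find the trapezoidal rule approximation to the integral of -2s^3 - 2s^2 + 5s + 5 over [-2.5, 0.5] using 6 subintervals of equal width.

9.5

Δs = (0.5 − (-2.5))/6 = 0.5.
f(-2.5) = 11.25, f(-2) = 3, f(-1.5) = -0.25, f(-1) = 0, f(-0.5) = 2.25, f(0) = 5, f(0.5) = 6.75.
T_6 = (Δs/2)·[f(s_0) + 2f(s_1) + ... + 2f(s_{5}) + f(s_6)].
Sum = 9.5.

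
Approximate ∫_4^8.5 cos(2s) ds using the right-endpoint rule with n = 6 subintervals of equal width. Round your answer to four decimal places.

-0.8339

Δs = (8.5 − 4)/6 = 0.75.
Right endpoints: 4.75, 5.5, 6.25, 7, 7.75, 8.5.
f(4.75) ≈ -0.9972, f(5.5) ≈ 0.0044, f(6.25) ≈ 0.9978, f(7) ≈ 0.1367, f(7.75) ≈ -0.9785, f(8.5) ≈ -0.2752.
Sum = Δs · [f(4.75) + f(5.5) + f(6.25) + ...].
Sum ≈ -0.8339.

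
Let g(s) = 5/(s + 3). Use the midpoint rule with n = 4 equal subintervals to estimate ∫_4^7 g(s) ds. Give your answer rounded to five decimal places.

1.78216

Δs = (7 − 4)/4 = 0.75.
Midpoints: 4.375, 5.125, 5.875, 6.625.
g(4.375) = 40/59, g(5.125) = 8/13, g(5.875) = 40/71, g(6.625) = 40/77.
Sum = Δs · [g(4.375) + g(5.125) + g(5.875) + g(6.625)].
Sum ≈ 1.78216.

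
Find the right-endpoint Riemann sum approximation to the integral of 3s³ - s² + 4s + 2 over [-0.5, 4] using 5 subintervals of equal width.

Δs = (4 − (-0.5))/5 = 0.9.
Right endpoints: 0.4, 1.3, 2.2, 3.1, 4.
f(0.4) = 3.632, f(1.3) = 12.101, f(2.2) = 37.904, f(3.1) = 94.163, f(4) = 194.
Sum = Δs · [f(0.4) + f(1.3) + f(2.2) + f(3.1) + f(4)].
Sum = 307.62.

307.62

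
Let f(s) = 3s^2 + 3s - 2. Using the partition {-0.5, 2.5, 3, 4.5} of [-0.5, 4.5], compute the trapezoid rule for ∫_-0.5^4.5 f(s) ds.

Subinterval widths: 3, 0.5, 1.5.
f(-0.5) = -2.75, f(2.5) = 24.25, f(3) = 34, f(4.5) = 72.25.
On each subinterval the trapezoid contributes (Δs_i/2)·[f(s_{i-1}) + f(s_i)].
Sum = 126.5.

126.5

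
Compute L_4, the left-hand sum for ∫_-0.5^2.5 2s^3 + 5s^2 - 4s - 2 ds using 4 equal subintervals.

Δs = (2.5 − (-0.5))/4 = 0.75.
Left endpoints: -0.5, 0.25, 1, 1.75.
f(-0.5) = 1, f(0.25) = -2.65625, f(1) = 1, f(1.75) = 17.03125.
Sum = Δs · [f(-0.5) + f(0.25) + f(1) + f(1.75)].
Sum = 12.28125.

12.28125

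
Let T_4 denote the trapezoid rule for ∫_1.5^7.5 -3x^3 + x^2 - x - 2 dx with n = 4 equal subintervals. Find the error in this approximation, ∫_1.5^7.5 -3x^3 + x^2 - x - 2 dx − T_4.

Exact integral: ∫_1.5^7.5 f(x) dx = -2268.75.
T_4 = -2357.625.
Error = -2268.75 − (-2357.625) = 88.875.

88.875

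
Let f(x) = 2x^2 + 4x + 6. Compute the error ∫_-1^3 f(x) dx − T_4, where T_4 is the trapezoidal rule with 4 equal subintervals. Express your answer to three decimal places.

Exact integral: ∫_-1^3 f(x) dx ≈ 58.66667.
T_4 = 60.
Error ≈ 58.66667 − 60 ≈ -1.333.

-1.333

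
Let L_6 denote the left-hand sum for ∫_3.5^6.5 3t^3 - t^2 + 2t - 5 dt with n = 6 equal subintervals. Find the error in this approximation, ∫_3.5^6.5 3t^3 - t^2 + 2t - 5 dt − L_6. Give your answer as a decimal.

Exact integral: ∫_3.5^6.5 f(t) dt = 1164.
L_6 = 1001.6875.
Error = 1164 − 1001.6875 = 162.3125.

162.3125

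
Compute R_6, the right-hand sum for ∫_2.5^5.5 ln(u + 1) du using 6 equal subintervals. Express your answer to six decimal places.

4.934060

Δu = (5.5 − 2.5)/6 = 0.5.
Right endpoints: 3, 3.5, 4, 4.5, 5, 5.5.
f(3) ≈ 1.386294, f(3.5) ≈ 1.504077, f(4) ≈ 1.609438, f(4.5) ≈ 1.704748, f(5) ≈ 1.791759, f(5.5) ≈ 1.871802.
Sum = Δu · [f(3) + f(3.5) + f(4) + ...].
Sum ≈ 4.934060.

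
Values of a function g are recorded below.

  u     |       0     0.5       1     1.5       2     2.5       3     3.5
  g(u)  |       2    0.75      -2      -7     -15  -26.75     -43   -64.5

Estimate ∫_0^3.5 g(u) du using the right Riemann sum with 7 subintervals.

Δu = 0.5.
Sum = 0.5·[0.75 + (-2) + (-7) + (-15) + (-26.75) + (-43) + (-64.5)] = -78.75.

-78.75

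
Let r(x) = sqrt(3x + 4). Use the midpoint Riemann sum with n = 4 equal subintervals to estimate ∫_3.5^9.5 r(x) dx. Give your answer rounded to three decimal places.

Δx = (9.5 − 3.5)/4 = 1.5.
Midpoints: 4.25, 5.75, 7.25, 8.75.
r(4.25) ≈ 4.093, r(5.75) ≈ 4.610, r(7.25) ≈ 5.074, r(8.75) ≈ 5.500.
Sum = Δx · [r(4.25) + r(5.75) + r(7.25) + r(8.75)].
Sum ≈ 28.915.

28.915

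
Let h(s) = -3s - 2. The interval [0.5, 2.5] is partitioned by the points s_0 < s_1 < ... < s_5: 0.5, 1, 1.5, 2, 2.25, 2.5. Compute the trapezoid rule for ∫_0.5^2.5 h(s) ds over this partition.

-13

Subinterval widths: 0.5, 0.5, 0.5, 0.25, 0.25.
h(0.5) = -3.5, h(1) = -5, h(1.5) = -6.5, h(2) = -8, h(2.25) = -8.75, h(2.5) = -9.5.
On each subinterval the trapezoid contributes (Δs_i/2)·[h(s_{i-1}) + h(s_i)].
Sum = -13.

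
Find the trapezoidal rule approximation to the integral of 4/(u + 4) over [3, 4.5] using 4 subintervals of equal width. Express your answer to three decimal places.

0.777

Δu = (4.5 − 3)/4 = 0.375.
f(3) = 4/7, f(3.375) = 32/59, f(3.75) = 16/31, f(4.125) = 32/65, f(4.5) = 8/17.
T_4 = (Δu/2)·[f(u_0) + 2f(u_1) + 2f(u_2) + 2f(u_3) + f(u_4)].
Sum ≈ 0.777.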